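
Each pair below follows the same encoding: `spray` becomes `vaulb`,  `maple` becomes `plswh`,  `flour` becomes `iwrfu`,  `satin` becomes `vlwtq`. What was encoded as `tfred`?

quota

A repeating key of period 2 is used — shifts +3, +11 over and over.
Undoing it on tfred: t−3=q, f−11=u, r−3=o, e−11=t, d−3=a.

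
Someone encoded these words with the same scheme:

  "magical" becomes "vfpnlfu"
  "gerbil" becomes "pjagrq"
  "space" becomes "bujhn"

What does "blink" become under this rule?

Shifts by position in magical: pos 0: m→v (+9), pos 1: a→f (+5), pos 2: g→p (+9), pos 3: i→n (+5) — repeating every 2. A repeating key of period 2 is used — shifts +9, +5 over and over.
Applying it to blink: b+9=k, l+5=q, i+9=r, n+5=s, k+9=t.

kqrst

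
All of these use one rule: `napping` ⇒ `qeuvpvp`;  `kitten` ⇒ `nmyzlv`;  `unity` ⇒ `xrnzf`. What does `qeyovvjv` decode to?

In napping: n→q is +3, a→e is +4, p→u is +5, p→v is +6 — the shift increases by 1 each position. Each letter shifts forward by (position + 3), i.e. 3, 4, 5, … — the shift grows by one for each successive letter.
Undoing it on qeyovvjv: q−3=n, e−4=a, y−5=t, o−6=i, v−7=o, v−8=n, j−9=a, v−10=l.

national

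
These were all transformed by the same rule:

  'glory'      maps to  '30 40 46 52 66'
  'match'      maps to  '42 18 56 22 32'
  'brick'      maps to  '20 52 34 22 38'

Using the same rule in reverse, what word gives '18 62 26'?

With a=1..z=26, the number is 2·pos + 16.
Reversing it on 18 62 26: 18→(18−16)÷2=1=a, 62→(62−16)÷2=23=w, 26→(26−16)÷2=5=e.

awe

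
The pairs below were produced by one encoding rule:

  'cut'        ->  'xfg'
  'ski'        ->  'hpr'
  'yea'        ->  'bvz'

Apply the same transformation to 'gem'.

Each pair mirrors across the alphabet (c↔x, u↔f, t↔g): positions sum to 25. This is the alphabet-reversal cipher (Atbash): a becomes z, b becomes y, etc.
On gem: g↔t, e↔v, m↔n.

tvn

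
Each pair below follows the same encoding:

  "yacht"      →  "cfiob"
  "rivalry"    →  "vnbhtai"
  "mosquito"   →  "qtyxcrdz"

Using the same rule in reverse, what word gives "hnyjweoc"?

discover

In yacht: y→c is +4, a→f is +5, c→i is +6, h→o is +7 — the shift increases by 1 each position. Each letter shifts forward by (position + 4), i.e. 4, 5, 6, … — the shift grows by one for each successive letter.
Undoing it on hnyjweoc: h−4=d, n−5=i, y−6=s, j−7=c, w−8=o, e−9=v, o−10=e, c−11=r.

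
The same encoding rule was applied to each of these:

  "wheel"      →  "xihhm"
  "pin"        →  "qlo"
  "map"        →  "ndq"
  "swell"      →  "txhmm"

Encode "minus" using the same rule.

nloxt

Two shifts are in play — +3 for a/e/i/o/u, +1 for every other letter.
On minus: m(cons)+1=n, i(vowel)+3=l, n(cons)+1=o, u(vowel)+3=x, s(cons)+1=t.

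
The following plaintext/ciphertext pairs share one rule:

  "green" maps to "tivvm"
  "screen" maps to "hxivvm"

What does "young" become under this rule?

blfmt

Each letter is replaced by its mirror in the alphabet: a↔z, b↔y, c↔x, and so on (the Atbash cipher).
On young: y↔b, o↔l, u↔f, n↔m, g↔t.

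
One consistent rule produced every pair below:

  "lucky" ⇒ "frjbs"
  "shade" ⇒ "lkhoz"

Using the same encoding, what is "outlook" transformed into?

The output letters match the input read backwards, each shifted +7: lucky reversed is ykcul. Read the word backwards and shift each letter +7.
On outlook: reverse → kooltuo; then shift: k+7=r, o+7=v, o+7=v, l+7=s, t+7=a, u+7=b, o+7=v.

rvvsabv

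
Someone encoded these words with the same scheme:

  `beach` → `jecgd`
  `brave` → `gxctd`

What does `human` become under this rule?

pcowj

Read the word backwards and shift each letter +2.
On human: reverse → namuh; then shift: n+2=p, a+2=c, m+2=o, u+2=w, h+2=j.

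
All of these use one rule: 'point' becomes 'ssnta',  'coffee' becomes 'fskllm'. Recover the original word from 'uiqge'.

The shift increases by 1 at each position, starting from +3: 3, 4, 5, ….
Decoding uiqge: u−3=r, i−4=e, q−5=l, g−6=a, e−7=x.

relax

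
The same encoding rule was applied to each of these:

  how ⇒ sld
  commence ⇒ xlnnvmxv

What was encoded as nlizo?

Each pair mirrors across the alphabet (h↔s, o↔l, w↔d): positions sum to 25. Each letter is replaced by its mirror in the alphabet: a↔z, b↔y, c↔x, and so on (the Atbash cipher).
Reversing it on nlizo: n↔m, l↔o, i↔r, z↔a, o↔l.

moral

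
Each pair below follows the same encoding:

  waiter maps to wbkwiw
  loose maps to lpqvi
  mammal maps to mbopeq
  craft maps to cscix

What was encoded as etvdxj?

In waiter: w→w is +0, a→b is +1, i→k is +2, t→w is +3 — the shift increases by 1 each position. Letter i (0-indexed) is shifted by i+0, so successive shifts are 0, 1, 2, ….
Reversing it on etvdxj: e−0=e, t−1=s, v−2=t, d−3=a, x−4=t, j−5=e.

estate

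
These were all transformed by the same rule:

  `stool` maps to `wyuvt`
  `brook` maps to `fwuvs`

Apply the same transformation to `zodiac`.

Each letter shifts forward by (position + 4), i.e. 4, 5, 6, … — the shift grows by one for each successive letter.
On zodiac: z+4=d, o+5=t, d+6=j, i+7=p, a+8=i, c+9=l.

dtjpil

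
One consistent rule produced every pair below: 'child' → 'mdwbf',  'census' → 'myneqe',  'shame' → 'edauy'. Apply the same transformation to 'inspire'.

wnezwly

c(2)→m(12) and h(7)→d(3) fit y≡19x+0 (mod 26); the inverse of 19 mod 26 is 11. This is an affine cipher: with a=0,…,z=25, each position x becomes (19x+0) mod 26.
Applying it to inspire: i(8)→19·8+0≡22=w; n(13)→19·13+0≡13=n; s(18)→19·18+0≡4=e; p(15)→19·15+0≡25=z; i(8)→19·8+0≡22=w; r(17)→19·17+0≡11=l; e(4)→19·4+0≡24=y (all mod 26).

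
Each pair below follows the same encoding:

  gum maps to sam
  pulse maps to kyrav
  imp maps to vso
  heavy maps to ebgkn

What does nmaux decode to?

The word is reversed, then every letter is shifted forward by 6.
Undoing it on nmaux: shift back: n−6=h, m−6=g, a−6=u, u−6=o, x−6=r → hguor; then reverse → rough.

rough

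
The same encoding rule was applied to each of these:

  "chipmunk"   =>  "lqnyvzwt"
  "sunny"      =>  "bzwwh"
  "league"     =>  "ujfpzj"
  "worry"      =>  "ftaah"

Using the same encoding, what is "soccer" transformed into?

btllja

The shift depends on letter class: consonant c→l is +9, but vowel i→n is +5. Vowels shift forward by 5 and consonants shift forward by 9.
Applying it to soccer: s(cons)+9=b, o(vowel)+5=t, c(cons)+9=l, c(cons)+9=l, e(vowel)+5=j, r(cons)+9=a.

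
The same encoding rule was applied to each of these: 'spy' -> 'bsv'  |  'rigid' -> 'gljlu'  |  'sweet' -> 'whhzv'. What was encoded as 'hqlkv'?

shine

The word is reversed, then every letter is shifted forward by 3.
Undoing it on hqlkv: shift back: h−3=e, q−3=n, l−3=i, k−3=h, v−3=s → enihs; then reverse → shine.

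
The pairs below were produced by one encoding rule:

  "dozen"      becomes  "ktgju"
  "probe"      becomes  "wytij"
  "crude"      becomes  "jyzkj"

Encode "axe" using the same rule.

The shift depends on letter class: consonant d→k is +7, but vowel o→t is +5. The rule splits by letter class: vowels +5, consonants +7.
For axe: a(vowel)+5=f, x(cons)+7=e, e(vowel)+5=j.

fej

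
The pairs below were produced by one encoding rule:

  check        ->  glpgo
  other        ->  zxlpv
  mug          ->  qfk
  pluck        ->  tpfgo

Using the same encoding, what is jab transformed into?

The shift depends on letter class: consonant c→g is +4, but vowel e→p is +11. Vowels shift forward by 11 and consonants shift forward by 4.
On jab: j(cons)+4=n, a(vowel)+11=l, b(cons)+4=f.

nlf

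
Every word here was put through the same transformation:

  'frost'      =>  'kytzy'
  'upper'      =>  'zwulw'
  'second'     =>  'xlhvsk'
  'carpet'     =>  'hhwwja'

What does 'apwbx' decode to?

Shifts by position in frost: pos 0: f→k (+5), pos 1: r→y (+7), pos 2: o→t (+5), pos 3: s→z (+7) — repeating every 2. It's a Vigenère-style cipher with numeric key [5,7]: position i shifts by key[i mod 2].
Decoding apwbx: a−5=v, p−7=i, w−5=r, b−7=u, x−5=s.

virus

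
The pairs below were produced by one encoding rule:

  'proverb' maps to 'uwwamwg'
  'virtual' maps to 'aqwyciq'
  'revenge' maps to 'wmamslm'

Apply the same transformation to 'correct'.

hwwwmhy

Vowels shift forward by 8 and consonants shift forward by 5.
Applying it to correct: c(cons)+5=h, o(vowel)+8=w, r(cons)+5=w, r(cons)+5=w, e(vowel)+8=m, c(cons)+5=h, t(cons)+5=y.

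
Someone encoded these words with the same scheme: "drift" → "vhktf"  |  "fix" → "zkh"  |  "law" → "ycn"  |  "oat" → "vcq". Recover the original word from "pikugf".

The output letters match the input read backwards, each shifted +2: drift reversed is tfird. Two steps: reverse the string, then apply a Caesar shift of +2.
Undoing it on pikugf: shift back: p−2=n, i−2=g, k−2=i, u−2=s, g−2=e, f−2=d → ngised; then reverse → design.

design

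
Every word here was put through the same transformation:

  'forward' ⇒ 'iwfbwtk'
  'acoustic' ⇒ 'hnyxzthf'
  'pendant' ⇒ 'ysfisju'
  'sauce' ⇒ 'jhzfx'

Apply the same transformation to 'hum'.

rzm

The output letters match the input read backwards, each shifted +5: forward reversed is drawrof. The word is reversed, then every letter is shifted forward by 5.
For hum: reverse → muh; then shift: m+5=r, u+5=z, h+5=m.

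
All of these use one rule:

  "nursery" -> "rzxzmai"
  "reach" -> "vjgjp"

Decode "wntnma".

singer

In nursery: n→r is +4, u→z is +5, r→x is +6, s→z is +7 — the shift increases by 1 each position. Letter i (0-indexed) is shifted by i+4, so successive shifts are 4, 5, 6, ….
Decoding wntnma: w−4=s, n−5=i, t−6=n, n−7=g, m−8=e, a−9=r.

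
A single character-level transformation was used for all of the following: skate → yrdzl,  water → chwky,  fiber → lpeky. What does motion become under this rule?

Shifts by position in skate: pos 0: s→y (+6), pos 1: k→r (+7), pos 2: a→d (+3), pos 3: t→z (+6), pos 4: e→l (+7) — repeating every 3. It's a Vigenère-style cipher with numeric key [6,7,3]: position i shifts by key[i mod 3].
Applying it to motion: m+6=s, o+7=v, t+3=w, i+6=o, o+7=v, n+3=q.

svwovq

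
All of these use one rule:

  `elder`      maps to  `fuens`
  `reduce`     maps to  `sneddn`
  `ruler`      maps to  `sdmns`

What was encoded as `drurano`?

It's a Vigenère-style cipher with numeric key [1,9]: position i shifts by key[i mod 2].
Reversing it on drurano: d−1=c, r−9=i, u−1=t, r−9=i, a−1=z, n−9=e, o−1=n.

citizen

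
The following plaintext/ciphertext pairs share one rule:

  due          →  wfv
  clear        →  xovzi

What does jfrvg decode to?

quiet

Letters are reflected about the middle of the alphabet (position → 25−position): Atbash.
Reversing it on jfrvg: j↔q, f↔u, r↔i, v↔e, g↔t.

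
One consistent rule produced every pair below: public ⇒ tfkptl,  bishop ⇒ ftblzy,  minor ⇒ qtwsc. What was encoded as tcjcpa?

prayer

Shifts by position in public: pos 0: p→t (+4), pos 1: u→f (+11), pos 2: b→k (+9), pos 3: l→p (+4), pos 4: i→t (+11), pos 5: c→l (+9) — repeating every 3. A repeating key of period 3 is used — shifts +4, +11, +9 over and over.
Reversing it on tcjcpa: t−4=p, c−11=r, j−9=a, c−4=y, p−11=e, a−9=r.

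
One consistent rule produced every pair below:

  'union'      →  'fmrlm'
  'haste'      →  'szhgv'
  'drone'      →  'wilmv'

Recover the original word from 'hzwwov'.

Each pair mirrors across the alphabet (u↔f, n↔m, i↔r): positions sum to 25. Each letter is replaced by its mirror in the alphabet: a↔z, b↔y, c↔x, and so on (the Atbash cipher).
Reversing it on hzwwov: h↔s, z↔a, w↔d, w↔d, o↔l, v↔e.

saddle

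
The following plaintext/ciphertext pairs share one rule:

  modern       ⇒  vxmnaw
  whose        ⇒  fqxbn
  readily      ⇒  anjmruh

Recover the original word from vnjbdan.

Compare letters: m→v is +9, o→x is +9, d→m is +9 — a constant shift. Each letter is shifted forward by 9 in the alphabet (a Caesar shift of +9).
Decoding vnjbdan: v−9=m, n−9=e, j−9=a, b−9=s, d−9=u, a−9=r, n−9=e.

measure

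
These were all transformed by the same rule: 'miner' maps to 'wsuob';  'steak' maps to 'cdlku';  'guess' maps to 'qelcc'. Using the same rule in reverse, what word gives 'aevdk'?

quota

Shifts by position in miner: pos 0: m→w (+10), pos 1: i→s (+10), pos 2: n→u (+7), pos 3: e→o (+10), pos 4: r→b (+10) — repeating every 3. A repeating key of period 3 is used — shifts +10, +10, +7 over and over.
Decoding aevdk: a−10=q, e−10=u, v−7=o, d−10=t, k−10=a.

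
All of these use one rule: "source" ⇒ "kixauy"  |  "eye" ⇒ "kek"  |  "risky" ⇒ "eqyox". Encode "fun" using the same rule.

tal

The output letters match the input read backwards, each shifted +6: source reversed is ecruos. The word is reversed, then every letter is shifted forward by 6.
Applying it to fun: reverse → nuf; then shift: n+6=t, u+6=a, f+6=l.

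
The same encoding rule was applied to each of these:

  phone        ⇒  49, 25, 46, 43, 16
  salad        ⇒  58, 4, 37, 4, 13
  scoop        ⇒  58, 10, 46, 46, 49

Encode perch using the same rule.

p(#16)→49 and h(#8)→25: differences scale by 3, so n = 3·pos + 1. Each letter becomes 3×(its alphabet position, a=1..z=26) + 1.
On perch: p=16→49, e=5→16, r=18→55, c=3→10, h=8→25.

49, 16, 55, 10, 25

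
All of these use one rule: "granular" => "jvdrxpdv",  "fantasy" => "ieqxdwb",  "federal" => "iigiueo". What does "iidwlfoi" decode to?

The shifts repeat in a cycle of length 2: positions 0,1,… shift by +3, +4, then the pattern repeats.
Reversing it on iidwlfoi: i−3=f, i−4=e, d−3=a, w−4=s, l−3=i, f−4=b, o−3=l, i−4=e.

feasible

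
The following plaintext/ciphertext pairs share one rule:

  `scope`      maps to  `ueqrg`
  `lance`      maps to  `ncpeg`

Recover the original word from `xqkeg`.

Compare letters: s→u is +2, c→e is +2, o→q is +2 — a constant shift. Every letter moves 2 places later in the alphabet, wrapping around z→a.
Decoding xqkeg: x−2=v, q−2=o, k−2=i, e−2=c, g−2=e.

voice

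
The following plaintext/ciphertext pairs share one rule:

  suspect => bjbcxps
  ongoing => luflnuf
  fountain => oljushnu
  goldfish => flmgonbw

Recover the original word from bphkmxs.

s(18)→b(1) and u(20)→j(9) fit y≡17x+7 (mod 26); the inverse of 17 mod 26 is 23. This is an affine cipher: with a=0,…,z=25, each position x becomes (17x+7) mod 26.
Undoing it on bphkmxs: b(1)→23·(1−7)≡18=s; p(15)→23·(15−7)≡2=c; h(7)→23·(7−7)≡0=a; k(10)→23·(10−7)≡17=r; m(12)→23·(12−7)≡11=l; x(23)→23·(23−7)≡4=e; s(18)→23·(18−7)≡19=t (all mod 26).

scarlet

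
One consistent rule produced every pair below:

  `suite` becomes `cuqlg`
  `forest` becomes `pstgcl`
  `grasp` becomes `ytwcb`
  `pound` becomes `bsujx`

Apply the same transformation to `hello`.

hgrrs

Each letter's alphabet position (a=0..z=25) is mapped through 9·x+22 mod 26 — an affine cipher.
On hello: h(7)→9·7+22≡7=h; e(4)→9·4+22≡6=g; l(11)→9·11+22≡17=r; l(11)→9·11+22≡17=r; o(14)→9·14+22≡18=s (all mod 26).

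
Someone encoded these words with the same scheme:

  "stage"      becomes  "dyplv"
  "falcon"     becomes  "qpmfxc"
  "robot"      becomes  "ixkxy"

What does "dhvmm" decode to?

Treating letters as 0–25, the rule is x ↦ 21x + 15 (mod 26).
Undoing it on dhvmm: d(3)→5·(3−15)≡18=s; h(7)→5·(7−15)≡12=m; v(21)→5·(21−15)≡4=e; m(12)→5·(12−15)≡11=l; m(12)→5·(12−15)≡11=l (all mod 26).

smell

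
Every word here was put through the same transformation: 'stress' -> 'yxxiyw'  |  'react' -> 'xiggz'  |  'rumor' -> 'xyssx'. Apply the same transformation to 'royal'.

Shifts by position in stress: pos 0: s→y (+6), pos 1: t→x (+4), pos 2: r→x (+6), pos 3: e→i (+4) — repeating every 2. A repeating key of period 2 is used — shifts +6, +4 over and over.
For royal: r+6=x, o+4=s, y+6=e, a+4=e, l+6=r.

xseer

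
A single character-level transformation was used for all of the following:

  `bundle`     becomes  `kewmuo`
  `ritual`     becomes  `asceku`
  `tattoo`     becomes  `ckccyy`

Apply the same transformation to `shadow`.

The shift depends on letter class: consonant b→k is +9, but vowel u→e is +10. Vowels shift forward by 10 and consonants shift forward by 9.
Applying it to shadow: s(cons)+9=b, h(cons)+9=q, a(vowel)+10=k, d(cons)+9=m, o(vowel)+10=y, w(cons)+9=f.

bqkmyf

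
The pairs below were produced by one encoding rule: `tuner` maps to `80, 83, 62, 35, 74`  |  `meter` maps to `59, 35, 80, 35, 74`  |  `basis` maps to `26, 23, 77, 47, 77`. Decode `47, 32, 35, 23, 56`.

With a=1..z=26, the number is 3·pos + 20.
Decoding 47, 32, 35, 23, 56: 47→(47−20)÷3=9=i, 32→(32−20)÷3=4=d, 35→(35−20)÷3=5=e, 23→(23−20)÷3=1=a, 56→(56−20)÷3=12=l.

ideal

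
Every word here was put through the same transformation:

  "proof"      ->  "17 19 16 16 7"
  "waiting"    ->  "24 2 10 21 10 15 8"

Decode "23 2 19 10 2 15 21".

variant

p is letter #16 and maps to 17: an offset of 1. Letters become their 1-based position plus 1 (so a→2, b→3, …).
Reversing it on 23 2 19 10 2 15 21: 23→(23−1)÷1=22=v, 2→(2−1)÷1=1=a, 19→(19−1)÷1=18=r, 10→(10−1)÷1=9=i, 2→(2−1)÷1=1=a, 15→(15−1)÷1=14=n, 21→(21−1)÷1=20=t.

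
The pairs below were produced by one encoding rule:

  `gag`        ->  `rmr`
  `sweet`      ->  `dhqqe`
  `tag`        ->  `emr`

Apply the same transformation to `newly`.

The shift depends on letter class: consonant g→r is +11, but vowel a→m is +12. Vowels shift forward by 12 and consonants shift forward by 11.
For newly: n(cons)+11=y, e(vowel)+12=q, w(cons)+11=h, l(cons)+11=w, y(cons)+11=j.

yqhwj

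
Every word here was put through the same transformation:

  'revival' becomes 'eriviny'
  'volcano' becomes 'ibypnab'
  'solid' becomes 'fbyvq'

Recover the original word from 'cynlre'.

player

Compare letters: r→e is +13, e→r is +13, v→i is +13 — a constant shift. Every letter moves 13 places later in the alphabet, wrapping around z→a.
Reversing it on cynlre: c−13=p, y−13=l, n−13=a, l−13=y, r−13=e, e−13=r.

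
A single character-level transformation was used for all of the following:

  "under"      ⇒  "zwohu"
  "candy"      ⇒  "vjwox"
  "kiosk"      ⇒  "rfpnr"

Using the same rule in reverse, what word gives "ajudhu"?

farmer

Treating letters as 0–25, the rule is x ↦ 19x + 9 (mod 26).
Reversing it on ajudhu: a(0)→11·(0−9)≡5=f; j(9)→11·(9−9)≡0=a; u(20)→11·(20−9)≡17=r; d(3)→11·(3−9)≡12=m; h(7)→11·(7−9)≡4=e; u(20)→11·(20−9)≡17=r (all mod 26).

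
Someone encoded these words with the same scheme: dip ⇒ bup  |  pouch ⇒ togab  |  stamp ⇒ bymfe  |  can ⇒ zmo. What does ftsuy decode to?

The output letters match the input read backwards, each shifted +12: dip reversed is pid. Two steps: reverse the string, then apply a Caesar shift of +12.
Reversing it on ftsuy: shift back: f−12=t, t−12=h, s−12=g, u−12=i, y−12=m → thgim; then reverse → might.

might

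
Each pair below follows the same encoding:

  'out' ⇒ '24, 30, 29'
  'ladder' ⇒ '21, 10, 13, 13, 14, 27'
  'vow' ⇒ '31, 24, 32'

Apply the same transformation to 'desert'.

13, 14, 28, 14, 27, 29

The number is (letter's place in the alphabet, a=1) + 9.
Applying it to desert: d=4→13, e=5→14, s=19→28, e=5→14, r=18→27, t=20→29.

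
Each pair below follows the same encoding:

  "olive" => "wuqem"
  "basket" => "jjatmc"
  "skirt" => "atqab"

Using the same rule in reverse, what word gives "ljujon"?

The shifts repeat in a cycle of length 2: positions 0,1,… shift by +8, +9, then the pattern repeats.
Decoding ljujon: l−8=d, j−9=a, u−8=m, j−9=a, o−8=g, n−9=e.

damage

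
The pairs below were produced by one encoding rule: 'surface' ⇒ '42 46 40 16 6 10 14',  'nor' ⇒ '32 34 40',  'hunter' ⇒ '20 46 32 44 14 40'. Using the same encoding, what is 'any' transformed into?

6 32 54

s(#19)→42 and u(#21)→46: differences scale by 2, so n = 2·pos + 4. With a=1..z=26, the number is 2·pos + 4.
On any: a=1→6, n=14→32, y=25→54.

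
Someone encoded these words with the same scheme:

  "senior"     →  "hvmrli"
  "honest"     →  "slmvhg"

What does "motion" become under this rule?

Each pair mirrors across the alphabet (s↔h, e↔v, n↔m): positions sum to 25. Each letter is replaced by its mirror in the alphabet: a↔z, b↔y, c↔x, and so on (the Atbash cipher).
For motion: m↔n, o↔l, t↔g, i↔r, o↔l, n↔m.

nlgrlm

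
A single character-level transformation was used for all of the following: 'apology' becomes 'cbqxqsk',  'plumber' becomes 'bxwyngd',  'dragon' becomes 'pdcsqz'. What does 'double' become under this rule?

Vowels shift forward by 2 and consonants shift forward by 12.
Applying it to double: d(cons)+12=p, o(vowel)+2=q, u(vowel)+2=w, b(cons)+12=n, l(cons)+12=x, e(vowel)+2=g.

pqwnxg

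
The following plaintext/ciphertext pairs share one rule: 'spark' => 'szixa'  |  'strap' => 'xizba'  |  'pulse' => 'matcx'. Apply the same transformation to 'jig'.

oqr

The output letters match the input read backwards, each shifted +8: spark reversed is kraps. The word is reversed, then every letter is shifted forward by 8.
Applying it to jig: reverse → gij; then shift: g+8=o, i+8=q, j+8=r.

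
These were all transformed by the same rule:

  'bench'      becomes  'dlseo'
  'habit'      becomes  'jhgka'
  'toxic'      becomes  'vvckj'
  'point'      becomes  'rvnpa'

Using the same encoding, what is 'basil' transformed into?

dhxks

Shifts by position in bench: pos 0: b→d (+2), pos 1: e→l (+7), pos 2: n→s (+5), pos 3: c→e (+2), pos 4: h→o (+7) — repeating every 3. A repeating key of period 3 is used — shifts +2, +7, +5 over and over.
On basil: b+2=d, a+7=h, s+5=x, i+2=k, l+7=s.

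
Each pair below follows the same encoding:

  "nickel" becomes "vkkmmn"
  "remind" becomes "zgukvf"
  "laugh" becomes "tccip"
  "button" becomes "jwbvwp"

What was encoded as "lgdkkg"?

It's a Vigenère-style cipher with numeric key [8,2]: position i shifts by key[i mod 2].
Decoding lgdkkg: l−8=d, g−2=e, d−8=v, k−2=i, k−8=c, g−2=e.

device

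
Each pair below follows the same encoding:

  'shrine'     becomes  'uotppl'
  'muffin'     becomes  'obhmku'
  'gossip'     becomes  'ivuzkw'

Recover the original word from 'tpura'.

A repeating key of period 2 is used — shifts +2, +7 over and over.
Reversing it on tpura: t−2=r, p−7=i, u−2=s, r−7=k, a−2=y.

risky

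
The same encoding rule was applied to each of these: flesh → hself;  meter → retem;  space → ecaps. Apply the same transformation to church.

The output letters match the input read backwards: flesh reversed is hself. The word is simply reversed.
For church: reverse → hcruhc.

hcruhc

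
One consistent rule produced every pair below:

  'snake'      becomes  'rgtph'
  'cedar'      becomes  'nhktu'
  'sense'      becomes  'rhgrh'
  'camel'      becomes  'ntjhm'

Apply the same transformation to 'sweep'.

s(18)→r(17) and n(13)→g(6) fit y≡23x+19 (mod 26); the inverse of 23 mod 26 is 17. Treating letters as 0–25, the rule is x ↦ 23x + 19 (mod 26).
On sweep: s(18)→23·18+19≡17=r; w(22)→23·22+19≡5=f; e(4)→23·4+19≡7=h; e(4)→23·4+19≡7=h; p(15)→23·15+19≡0=a (all mod 26).

rfhha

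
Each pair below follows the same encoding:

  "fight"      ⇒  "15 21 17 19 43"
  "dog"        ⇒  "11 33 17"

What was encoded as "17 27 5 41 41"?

glass

f(#6)→15 and i(#9)→21: differences scale by 2, so n = 2·pos + 3. Each letter becomes 2×(its alphabet position, a=1..z=26) + 3.
Decoding 17 27 5 41 41: 17→(17−3)÷2=7=g, 27→(27−3)÷2=12=l, 5→(5−3)÷2=1=a, 41→(41−3)÷2=19=s, 41→(41−3)÷2=19=s.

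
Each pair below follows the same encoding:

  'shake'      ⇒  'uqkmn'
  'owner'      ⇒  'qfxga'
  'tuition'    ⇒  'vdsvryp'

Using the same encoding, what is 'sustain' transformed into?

udcvjsp

Shifts by position in shake: pos 0: s→u (+2), pos 1: h→q (+9), pos 2: a→k (+10), pos 3: k→m (+2), pos 4: e→n (+9) — repeating every 3. It's a Vigenère-style cipher with numeric key [2,9,10]: position i shifts by key[i mod 3].
Applying it to sustain: s+2=u, u+9=d, s+10=c, t+2=v, a+9=j, i+10=s, n+2=p.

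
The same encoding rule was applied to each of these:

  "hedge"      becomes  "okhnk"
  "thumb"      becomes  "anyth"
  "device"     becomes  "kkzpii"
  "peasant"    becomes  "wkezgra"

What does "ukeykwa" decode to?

nearest

Shifts by position in hedge: pos 0: h→o (+7), pos 1: e→k (+6), pos 2: d→h (+4), pos 3: g→n (+7), pos 4: e→k (+6) — repeating every 3. A repeating key of period 3 is used — shifts +7, +6, +4 over and over.
Decoding ukeykwa: u−7=n, k−6=e, e−4=a, y−7=r, k−6=e, w−4=s, a−7=t.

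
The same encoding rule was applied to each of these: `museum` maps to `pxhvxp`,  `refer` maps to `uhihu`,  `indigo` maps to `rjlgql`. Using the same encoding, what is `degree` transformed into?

hhujhg

Read the word backwards and shift each letter +3.
Applying it to degree: reverse → eerged; then shift: e+3=h, e+3=h, r+3=u, g+3=j, e+3=h, d+3=g.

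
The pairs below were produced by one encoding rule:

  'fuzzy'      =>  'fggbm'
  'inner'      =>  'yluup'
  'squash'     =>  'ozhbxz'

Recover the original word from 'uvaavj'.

cotton

The output letters match the input read backwards, each shifted +7: fuzzy reversed is yzzuf. Two steps: reverse the string, then apply a Caesar shift of +7.
Decoding uvaavj: shift back: u−7=n, v−7=o, a−7=t, a−7=t, v−7=o, j−7=c → nottoc; then reverse → cotton.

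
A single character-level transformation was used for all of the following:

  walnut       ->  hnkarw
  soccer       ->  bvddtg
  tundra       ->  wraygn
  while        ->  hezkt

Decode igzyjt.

bridge

Treating letters as 0–25, the rule is x ↦ 21x + 13 (mod 26).
Reversing it on igzyjt: i(8)→5·(8−13)≡1=b; g(6)→5·(6−13)≡17=r; z(25)→5·(25−13)≡8=i; y(24)→5·(24−13)≡3=d; j(9)→5·(9−13)≡6=g; t(19)→5·(19−13)≡4=e (all mod 26).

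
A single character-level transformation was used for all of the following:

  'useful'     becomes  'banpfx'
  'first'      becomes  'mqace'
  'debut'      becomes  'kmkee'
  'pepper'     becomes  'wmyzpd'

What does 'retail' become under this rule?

In useful: u→b is +7, s→a is +8, e→n is +9, f→p is +10 — the shift increases by 1 each position. Letter i (0-indexed) is shifted by i+7, so successive shifts are 7, 8, 9, ….
On retail: r+7=y, e+8=m, t+9=c, a+10=k, i+11=t, l+12=x.

ymcktx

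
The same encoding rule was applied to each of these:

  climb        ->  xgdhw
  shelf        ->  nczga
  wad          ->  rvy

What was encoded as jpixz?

ounce

Compare letters: c→x is +21, l→g is +21, i→d is +21 — a constant shift. Each letter is shifted forward by 21 in the alphabet (a Caesar shift of +21).
Undoing it on jpixz: j−21=o, p−21=u, i−21=n, x−21=c, z−21=e.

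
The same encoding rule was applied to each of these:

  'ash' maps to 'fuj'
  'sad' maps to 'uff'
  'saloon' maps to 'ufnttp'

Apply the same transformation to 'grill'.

The rule splits by letter class: vowels +5, consonants +2.
On grill: g(cons)+2=i, r(cons)+2=t, i(vowel)+5=n, l(cons)+2=n, l(cons)+2=n.

itnnn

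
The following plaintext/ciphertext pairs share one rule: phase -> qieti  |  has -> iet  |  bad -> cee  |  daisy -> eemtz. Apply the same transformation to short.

tissu

The shift depends on letter class: consonant p→q is +1, but vowel a→e is +4. Vowels shift forward by 4 and consonants shift forward by 1.
Applying it to short: s(cons)+1=t, h(cons)+1=i, o(vowel)+4=s, r(cons)+1=s, t(cons)+1=u.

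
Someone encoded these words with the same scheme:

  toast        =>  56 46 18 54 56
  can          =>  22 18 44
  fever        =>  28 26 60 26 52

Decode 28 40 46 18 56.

t(#20)→56 and o(#15)→46: differences scale by 2, so n = 2·pos + 16. Each letter becomes 2×(its alphabet position, a=1..z=26) + 16.
Undoing it on 28 40 46 18 56: 28→(28−16)÷2=6=f, 40→(40−16)÷2=12=l, 46→(46−16)÷2=15=o, 18→(18−16)÷2=1=a, 56→(56−16)÷2=20=t.

float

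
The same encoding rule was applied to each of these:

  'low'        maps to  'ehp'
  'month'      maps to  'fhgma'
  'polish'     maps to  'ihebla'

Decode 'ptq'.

It's a constant shift of +19 (ROT19).
Undoing it on ptq: p−19=w, t−19=a, q−19=x.

wax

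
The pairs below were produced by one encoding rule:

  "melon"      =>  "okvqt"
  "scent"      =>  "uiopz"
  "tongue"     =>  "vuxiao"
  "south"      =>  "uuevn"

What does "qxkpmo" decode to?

It's a Vigenère-style cipher with numeric key [2,6,10]: position i shifts by key[i mod 3].
Decoding qxkpmo: q−2=o, x−6=r, k−10=a, p−2=n, m−6=g, o−10=e.

orange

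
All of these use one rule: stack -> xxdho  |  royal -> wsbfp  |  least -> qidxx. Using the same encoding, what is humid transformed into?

It's a Vigenère-style cipher with numeric key [5,4,3]: position i shifts by key[i mod 3].
Applying it to humid: h+5=m, u+4=y, m+3=p, i+5=n, d+4=h.

mypnh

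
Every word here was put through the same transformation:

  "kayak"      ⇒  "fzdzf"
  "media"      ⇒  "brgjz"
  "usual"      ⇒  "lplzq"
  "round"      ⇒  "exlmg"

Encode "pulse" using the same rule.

Treating letters as 0–25, the rule is x ↦ 11x + 25 (mod 26).
For pulse: p(15)→11·15+25≡8=i; u(20)→11·20+25≡11=l; l(11)→11·11+25≡16=q; s(18)→11·18+25≡15=p; e(4)→11·4+25≡17=r (all mod 26).

ilqpr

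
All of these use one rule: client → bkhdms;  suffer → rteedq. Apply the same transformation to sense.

Compare letters: c→b is +25, l→k is +25, i→h is +25 — a constant shift. Every letter moves 25 places later in the alphabet, wrapping around z→a.
Applying it to sense: s+25=r, e+25=d, n+25=m, s+25=r, e+25=d.

rdmrd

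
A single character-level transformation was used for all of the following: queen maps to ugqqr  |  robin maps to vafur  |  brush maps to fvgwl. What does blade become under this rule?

fpmhq

The shift depends on letter class: consonant q→u is +4, but vowel u→g is +12. Vowels shift forward by 12 and consonants shift forward by 4.
On blade: b(cons)+4=f, l(cons)+4=p, a(vowel)+12=m, d(cons)+4=h, e(vowel)+12=q.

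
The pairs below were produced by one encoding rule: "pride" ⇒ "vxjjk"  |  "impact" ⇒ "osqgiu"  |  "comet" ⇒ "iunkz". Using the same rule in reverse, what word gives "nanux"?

Shifts by position in pride: pos 0: p→v (+6), pos 1: r→x (+6), pos 2: i→j (+1), pos 3: d→j (+6), pos 4: e→k (+6) — repeating every 3. A repeating key of period 3 is used — shifts +6, +6, +1 over and over.
Undoing it on nanux: n−6=h, a−6=u, n−1=m, u−6=o, x−6=r.

humor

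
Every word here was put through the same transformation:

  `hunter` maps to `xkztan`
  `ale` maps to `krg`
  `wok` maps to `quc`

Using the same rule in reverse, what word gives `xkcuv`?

The output letters match the input read backwards, each shifted +6: hunter reversed is retnuh. Two steps: reverse the string, then apply a Caesar shift of +6.
Undoing it on xkcuv: shift back: x−6=r, k−6=e, c−6=w, u−6=o, v−6=p → rewop; then reverse → power.

power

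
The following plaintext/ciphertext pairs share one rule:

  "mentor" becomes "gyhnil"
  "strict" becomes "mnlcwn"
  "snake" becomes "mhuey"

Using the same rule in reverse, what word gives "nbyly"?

Each letter is shifted forward by 20 in the alphabet (a Caesar shift of +20).
Undoing it on nbyly: n−20=t, b−20=h, y−20=e, l−20=r, y−20=e.

there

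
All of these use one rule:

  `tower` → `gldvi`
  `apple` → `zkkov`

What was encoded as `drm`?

win

Each pair mirrors across the alphabet (t↔g, o↔l, w↔d): positions sum to 25. This is the alphabet-reversal cipher (Atbash): a becomes z, b becomes y, etc.
Reversing it on drm: d↔w, r↔i, m↔n.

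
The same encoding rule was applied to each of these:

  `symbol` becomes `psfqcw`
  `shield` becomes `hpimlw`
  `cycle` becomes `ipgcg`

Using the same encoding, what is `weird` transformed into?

The output letters match the input read backwards, each shifted +4: symbol reversed is lobmys. Two steps: reverse the string, then apply a Caesar shift of +4.
Applying it to weird: reverse → driew; then shift: d+4=h, r+4=v, i+4=m, e+4=i, w+4=a.

hvmia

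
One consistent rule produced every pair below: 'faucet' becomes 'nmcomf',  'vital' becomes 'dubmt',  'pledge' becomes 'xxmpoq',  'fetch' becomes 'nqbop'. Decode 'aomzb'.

Shifts by position in faucet: pos 0: f→n (+8), pos 1: a→m (+12), pos 2: u→c (+8), pos 3: c→o (+12) — repeating every 2. The shifts repeat in a cycle of length 2: positions 0,1,… shift by +8, +12, then the pattern repeats.
Decoding aomzb: a−8=s, o−12=c, m−8=e, z−12=n, b−8=t.

scent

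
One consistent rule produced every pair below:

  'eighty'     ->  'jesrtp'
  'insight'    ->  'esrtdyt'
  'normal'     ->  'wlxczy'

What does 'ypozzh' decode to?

wooden

Two steps: reverse the string, then apply a Caesar shift of +11.
Reversing it on ypozzh: shift back: y−11=n, p−11=e, o−11=d, z−11=o, z−11=o, h−11=w → nedoow; then reverse → wooden.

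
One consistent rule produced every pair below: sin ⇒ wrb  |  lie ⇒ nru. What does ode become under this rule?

The output letters match the input read backwards, each shifted +9: sin reversed is nis. Read the word backwards and shift each letter +9.
For ode: reverse → edo; then shift: e+9=n, d+9=m, o+9=x.

nmx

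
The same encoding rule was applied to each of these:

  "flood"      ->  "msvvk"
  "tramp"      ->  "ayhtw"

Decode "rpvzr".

Compare letters: f→m is +7, l→s is +7, o→v is +7 — a constant shift. Each letter is shifted forward by 7 in the alphabet (a Caesar shift of +7).
Reversing it on rpvzr: r−7=k, p−7=i, v−7=o, z−7=s, r−7=k.

kiosk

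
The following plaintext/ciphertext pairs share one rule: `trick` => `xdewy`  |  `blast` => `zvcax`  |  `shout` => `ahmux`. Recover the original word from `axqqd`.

steer

Each letter's alphabet position (a=0..z=25) is mapped through 23·x+2 mod 26 — an affine cipher.
Decoding axqqd: a(0)→17·(0−2)≡18=s; x(23)→17·(23−2)≡19=t; q(16)→17·(16−2)≡4=e; q(16)→17·(16−2)≡4=e; d(3)→17·(3−2)≡17=r (all mod 26).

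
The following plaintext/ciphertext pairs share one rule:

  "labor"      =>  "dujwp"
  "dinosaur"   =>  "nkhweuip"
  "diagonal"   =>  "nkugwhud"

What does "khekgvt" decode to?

l(11)→d(3) and a(0)→u(20) fit y≡15x+20 (mod 26); the inverse of 15 mod 26 is 7. This is an affine cipher: with a=0,…,z=25, each position x becomes (15x+20) mod 26.
Reversing it on khekgvt: k(10)→7·(10−20)≡8=i; h(7)→7·(7−20)≡13=n; e(4)→7·(4−20)≡18=s; k(10)→7·(10−20)≡8=i; g(6)→7·(6−20)≡6=g; v(21)→7·(21−20)≡7=h; t(19)→7·(19−20)≡19=t (all mod 26).

insight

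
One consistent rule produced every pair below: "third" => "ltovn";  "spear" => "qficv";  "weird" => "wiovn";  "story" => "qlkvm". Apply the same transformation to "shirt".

qtovl

t(19)→l(11) and h(7)→t(19) fit y≡21x+2 (mod 26); the inverse of 21 mod 26 is 5. Treating letters as 0–25, the rule is x ↦ 21x + 2 (mod 26).
On shirt: s(18)→21·18+2≡16=q; h(7)→21·7+2≡19=t; i(8)→21·8+2≡14=o; r(17)→21·17+2≡21=v; t(19)→21·19+2≡11=l (all mod 26).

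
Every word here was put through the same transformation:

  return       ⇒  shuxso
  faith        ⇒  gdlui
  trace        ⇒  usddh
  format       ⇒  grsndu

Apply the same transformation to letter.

Two shifts are in play — +3 for a/e/i/o/u, +1 for every other letter.
For letter: l(cons)+1=m, e(vowel)+3=h, t(cons)+1=u, t(cons)+1=u, e(vowel)+3=h, r(cons)+1=s.

mhuuhs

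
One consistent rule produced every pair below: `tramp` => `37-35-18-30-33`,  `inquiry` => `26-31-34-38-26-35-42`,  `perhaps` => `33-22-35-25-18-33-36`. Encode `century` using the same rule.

20-22-31-37-38-35-42

t is letter #20 and maps to 37: an offset of 17. The number is (letter's place in the alphabet, a=1) + 17.
For century: c=3→20, e=5→22, n=14→31, t=20→37, u=21→38, r=18→35, y=25→42.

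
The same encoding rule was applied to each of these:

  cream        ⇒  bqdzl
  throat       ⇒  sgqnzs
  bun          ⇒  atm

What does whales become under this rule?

vgzkdr

Every letter moves 25 places later in the alphabet, wrapping around z→a.
Applying it to whales: w+25=v, h+25=g, a+25=z, l+25=k, e+25=d, s+25=r.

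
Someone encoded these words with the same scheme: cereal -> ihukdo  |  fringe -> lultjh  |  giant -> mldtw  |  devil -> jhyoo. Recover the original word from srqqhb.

The shifts repeat in a cycle of length 3: positions 0,1,… shift by +6, +3, +3, then the pattern repeats.
Decoding srqqhb: s−6=m, r−3=o, q−3=n, q−6=k, h−3=e, b−3=y.

monkey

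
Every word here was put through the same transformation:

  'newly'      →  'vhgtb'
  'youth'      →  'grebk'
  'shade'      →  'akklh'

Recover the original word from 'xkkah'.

phase

It's a Vigenère-style cipher with numeric key [8,3,10]: position i shifts by key[i mod 3].
Reversing it on xkkah: x−8=p, k−3=h, k−10=a, a−8=s, h−3=e.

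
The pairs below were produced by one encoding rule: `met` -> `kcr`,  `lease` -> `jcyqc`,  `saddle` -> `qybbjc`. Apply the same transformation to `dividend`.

This is a Caesar cipher with shift 24.
For dividend: d+24=b, i+24=g, v+24=t, i+24=g, d+24=b, e+24=c, n+24=l, d+24=b.

bgtgbclb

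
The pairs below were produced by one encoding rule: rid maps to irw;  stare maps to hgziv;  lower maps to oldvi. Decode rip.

irk

Each pair mirrors across the alphabet (r↔i, i↔r, d↔w): positions sum to 25. Letters are reflected about the middle of the alphabet (position → 25−position): Atbash.
Reversing it on rip: r↔i, i↔r, p↔k.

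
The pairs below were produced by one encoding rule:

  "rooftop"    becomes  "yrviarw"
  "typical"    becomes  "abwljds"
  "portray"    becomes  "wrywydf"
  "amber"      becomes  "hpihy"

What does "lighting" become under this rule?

slnkaluj

Shifts by position in rooftop: pos 0: r→y (+7), pos 1: o→r (+3), pos 2: o→v (+7), pos 3: f→i (+3) — repeating every 2. A repeating key of period 2 is used — shifts +7, +3 over and over.
For lighting: l+7=s, i+3=l, g+7=n, h+3=k, t+7=a, i+3=l, n+7=u, g+3=j.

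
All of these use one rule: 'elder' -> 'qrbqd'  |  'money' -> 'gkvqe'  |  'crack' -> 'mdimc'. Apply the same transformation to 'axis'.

e(4)→q(16) and l(11)→r(17) fit y≡15x+8 (mod 26); the inverse of 15 mod 26 is 7. Treating letters as 0–25, the rule is x ↦ 15x + 8 (mod 26).
For axis: a(0)→15·0+8≡8=i; x(23)→15·23+8≡15=p; i(8)→15·8+8≡24=y; s(18)→15·18+8≡18=s (all mod 26).

ipys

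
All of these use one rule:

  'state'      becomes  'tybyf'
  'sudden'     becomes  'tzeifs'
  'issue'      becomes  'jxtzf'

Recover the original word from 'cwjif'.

bride

Shifts by position in state: pos 0: s→t (+1), pos 1: t→y (+5), pos 2: a→b (+1), pos 3: t→y (+5) — repeating every 2. The shifts repeat in a cycle of length 2: positions 0,1,… shift by +1, +5, then the pattern repeats.
Reversing it on cwjif: c−1=b, w−5=r, j−1=i, i−5=d, f−1=e.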